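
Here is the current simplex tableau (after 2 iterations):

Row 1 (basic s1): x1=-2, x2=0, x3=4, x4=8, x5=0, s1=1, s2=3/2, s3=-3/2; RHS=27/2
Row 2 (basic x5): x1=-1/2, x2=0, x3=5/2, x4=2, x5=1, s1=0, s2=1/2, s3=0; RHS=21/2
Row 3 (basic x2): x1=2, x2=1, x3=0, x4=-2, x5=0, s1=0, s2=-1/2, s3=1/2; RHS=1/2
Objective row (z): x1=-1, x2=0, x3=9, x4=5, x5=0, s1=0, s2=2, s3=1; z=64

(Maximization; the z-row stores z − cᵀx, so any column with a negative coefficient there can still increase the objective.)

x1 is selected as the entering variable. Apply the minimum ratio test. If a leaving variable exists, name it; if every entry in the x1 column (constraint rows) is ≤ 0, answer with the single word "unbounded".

Ratios: row 1 (s1): entry -2 ≤ 0, skip; row 2 (x5): entry -1/2 ≤ 0, skip; row 3 (x2): (1/2)/2 = 1/4.
Minimum ratio is in the x2 row, so x2 leaves.

x2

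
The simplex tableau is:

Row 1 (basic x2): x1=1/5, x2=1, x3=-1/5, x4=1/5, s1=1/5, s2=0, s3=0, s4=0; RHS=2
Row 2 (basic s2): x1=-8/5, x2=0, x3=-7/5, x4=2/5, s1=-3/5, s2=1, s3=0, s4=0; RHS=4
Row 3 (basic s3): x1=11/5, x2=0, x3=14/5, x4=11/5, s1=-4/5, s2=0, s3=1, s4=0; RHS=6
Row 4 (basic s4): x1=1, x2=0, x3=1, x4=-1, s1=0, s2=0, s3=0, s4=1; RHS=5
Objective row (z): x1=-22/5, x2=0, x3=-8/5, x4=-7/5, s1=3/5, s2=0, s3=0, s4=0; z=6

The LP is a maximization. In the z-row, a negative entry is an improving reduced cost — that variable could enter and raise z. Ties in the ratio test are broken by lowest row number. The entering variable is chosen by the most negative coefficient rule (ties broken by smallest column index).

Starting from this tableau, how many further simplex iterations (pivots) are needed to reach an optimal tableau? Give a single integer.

2

pivot: x1 in, s3 out → z = 18
pivot: s1 in, x2 out → z = 70/3
No improving column remains; optimal.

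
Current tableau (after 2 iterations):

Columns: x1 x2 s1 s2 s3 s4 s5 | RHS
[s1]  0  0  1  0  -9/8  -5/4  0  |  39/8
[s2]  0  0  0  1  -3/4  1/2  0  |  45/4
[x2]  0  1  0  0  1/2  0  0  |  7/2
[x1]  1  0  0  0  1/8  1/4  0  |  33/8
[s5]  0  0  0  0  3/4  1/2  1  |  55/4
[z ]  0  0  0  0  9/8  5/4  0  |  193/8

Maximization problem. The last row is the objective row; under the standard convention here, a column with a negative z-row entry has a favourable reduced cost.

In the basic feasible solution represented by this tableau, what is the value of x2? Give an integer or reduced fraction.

x2 is basic (row 3); its value is the RHS of that row: 7/2.

7/2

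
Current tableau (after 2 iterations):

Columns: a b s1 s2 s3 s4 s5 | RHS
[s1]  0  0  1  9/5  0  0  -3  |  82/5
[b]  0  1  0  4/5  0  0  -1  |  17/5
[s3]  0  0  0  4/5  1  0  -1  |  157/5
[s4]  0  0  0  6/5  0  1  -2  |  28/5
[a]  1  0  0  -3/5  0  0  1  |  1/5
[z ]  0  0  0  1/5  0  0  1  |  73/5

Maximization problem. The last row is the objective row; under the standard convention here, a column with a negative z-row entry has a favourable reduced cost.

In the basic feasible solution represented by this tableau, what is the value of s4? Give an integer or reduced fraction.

s4 is basic (row 4); its value is the RHS of that row: 28/5.

28/5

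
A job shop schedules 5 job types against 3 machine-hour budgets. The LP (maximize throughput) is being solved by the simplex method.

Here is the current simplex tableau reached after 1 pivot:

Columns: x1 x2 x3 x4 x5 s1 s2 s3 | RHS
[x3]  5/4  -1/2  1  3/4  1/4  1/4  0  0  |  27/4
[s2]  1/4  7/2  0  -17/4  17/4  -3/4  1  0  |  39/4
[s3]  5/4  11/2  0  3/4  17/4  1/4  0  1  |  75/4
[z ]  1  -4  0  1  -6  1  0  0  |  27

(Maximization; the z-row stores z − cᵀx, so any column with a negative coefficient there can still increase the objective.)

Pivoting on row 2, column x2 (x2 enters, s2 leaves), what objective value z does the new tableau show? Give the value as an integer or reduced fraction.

Minimum ratio for x2: (39/4)/(7/2) = 39/14.
z changes by −(z-row coeff of x2)·ratio = −(-4)·(39/14) = 78/7.
New z = 27 + (78/7) = 267/7.

267/7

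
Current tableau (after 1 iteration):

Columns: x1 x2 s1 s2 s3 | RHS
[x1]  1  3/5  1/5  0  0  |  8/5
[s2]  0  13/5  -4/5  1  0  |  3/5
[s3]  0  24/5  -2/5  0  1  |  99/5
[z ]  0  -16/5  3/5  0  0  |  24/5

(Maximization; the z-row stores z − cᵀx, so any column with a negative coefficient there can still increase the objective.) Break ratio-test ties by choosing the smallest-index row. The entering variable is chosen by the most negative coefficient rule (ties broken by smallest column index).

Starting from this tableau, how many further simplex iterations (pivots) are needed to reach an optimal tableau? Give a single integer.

2

pivot: x2 in, s2 out → z = 72/13
pivot: s1 in, x1 out → z = 7
No improving column remains; optimal.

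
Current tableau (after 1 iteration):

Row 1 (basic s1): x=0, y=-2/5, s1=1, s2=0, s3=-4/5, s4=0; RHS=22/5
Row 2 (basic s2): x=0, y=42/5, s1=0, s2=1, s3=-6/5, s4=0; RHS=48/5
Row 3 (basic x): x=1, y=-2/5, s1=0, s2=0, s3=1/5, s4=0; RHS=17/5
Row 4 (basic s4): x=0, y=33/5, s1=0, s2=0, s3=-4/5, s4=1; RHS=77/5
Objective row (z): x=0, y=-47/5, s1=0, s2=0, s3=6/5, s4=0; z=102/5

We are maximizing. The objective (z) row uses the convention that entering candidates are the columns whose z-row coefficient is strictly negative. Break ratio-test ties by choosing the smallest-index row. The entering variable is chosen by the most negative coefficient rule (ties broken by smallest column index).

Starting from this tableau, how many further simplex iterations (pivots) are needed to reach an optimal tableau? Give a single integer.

2

pivot: y in, s2 out → z = 218/7
pivot: s3 in, x out → z = 35
No improving column remains; optimal.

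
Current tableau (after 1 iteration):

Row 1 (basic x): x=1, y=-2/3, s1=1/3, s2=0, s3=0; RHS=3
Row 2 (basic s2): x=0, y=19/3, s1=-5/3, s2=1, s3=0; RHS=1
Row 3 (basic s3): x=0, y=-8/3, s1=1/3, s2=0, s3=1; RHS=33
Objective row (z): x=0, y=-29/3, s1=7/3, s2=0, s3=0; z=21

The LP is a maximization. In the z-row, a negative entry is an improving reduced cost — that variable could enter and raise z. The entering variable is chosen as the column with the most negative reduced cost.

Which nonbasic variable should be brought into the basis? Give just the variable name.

y

Objective-row coefficients: x: 0, y: -29/3, s1: 7/3, s2: 0, s3: 0.
The most negative is -29/3 in column y, so y enters.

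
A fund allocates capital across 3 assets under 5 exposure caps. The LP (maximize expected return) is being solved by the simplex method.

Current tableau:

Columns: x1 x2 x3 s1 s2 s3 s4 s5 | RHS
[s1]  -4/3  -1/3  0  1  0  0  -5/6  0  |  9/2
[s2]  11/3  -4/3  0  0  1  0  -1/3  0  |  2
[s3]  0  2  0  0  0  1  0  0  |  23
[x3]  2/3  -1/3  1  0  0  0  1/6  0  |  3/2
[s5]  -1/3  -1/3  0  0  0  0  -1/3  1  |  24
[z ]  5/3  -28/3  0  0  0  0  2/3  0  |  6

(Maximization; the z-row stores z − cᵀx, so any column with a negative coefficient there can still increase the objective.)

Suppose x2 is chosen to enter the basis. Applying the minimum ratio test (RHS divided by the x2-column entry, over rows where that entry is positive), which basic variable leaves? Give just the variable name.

s3

Ratios: row 1 (s1): entry -1/3 ≤ 0, skip; row 2 (s2): entry -4/3 ≤ 0, skip; row 3 (s3): 23/2 = 23/2; row 4 (x3): entry -1/3 ≤ 0, skip; row 5 (s5): entry -1/3 ≤ 0, skip.
Minimum ratio 23/2 is in the s3 row, so s3 leaves.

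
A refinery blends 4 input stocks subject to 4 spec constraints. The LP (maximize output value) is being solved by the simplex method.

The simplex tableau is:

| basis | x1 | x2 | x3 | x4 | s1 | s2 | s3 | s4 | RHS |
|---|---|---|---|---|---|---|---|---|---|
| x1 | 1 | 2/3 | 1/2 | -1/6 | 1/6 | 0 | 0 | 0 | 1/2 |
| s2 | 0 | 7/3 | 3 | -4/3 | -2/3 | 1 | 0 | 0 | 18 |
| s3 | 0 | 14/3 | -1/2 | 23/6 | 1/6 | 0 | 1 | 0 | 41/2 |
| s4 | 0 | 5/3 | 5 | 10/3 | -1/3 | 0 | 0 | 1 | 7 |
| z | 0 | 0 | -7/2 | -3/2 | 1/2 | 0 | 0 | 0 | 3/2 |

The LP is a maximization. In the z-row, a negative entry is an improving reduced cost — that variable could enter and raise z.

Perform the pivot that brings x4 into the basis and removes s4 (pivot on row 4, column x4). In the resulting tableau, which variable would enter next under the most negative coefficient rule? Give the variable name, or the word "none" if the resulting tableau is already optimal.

Pivot element 10/3. New z-row = old z-row − (-3/2)·(row 4/(10/3)).
Updated z-row coefficients: x1: 0, x2: 3/4, x3: -5/4, x4: 0, s1: 7/20, s2: 0, s3: 0, s4: 9/20.
The most negative is -5/4 in column x3, so x3 would enter next.

x3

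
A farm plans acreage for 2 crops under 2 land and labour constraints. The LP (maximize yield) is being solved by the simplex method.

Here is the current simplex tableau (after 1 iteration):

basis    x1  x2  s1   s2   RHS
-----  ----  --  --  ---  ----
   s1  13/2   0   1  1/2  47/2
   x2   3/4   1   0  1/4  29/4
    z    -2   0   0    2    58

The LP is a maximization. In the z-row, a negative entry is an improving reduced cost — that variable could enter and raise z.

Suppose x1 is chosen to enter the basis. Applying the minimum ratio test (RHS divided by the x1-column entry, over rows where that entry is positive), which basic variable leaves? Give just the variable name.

Ratios: row 1 (s1): (47/2)/(13/2) = 47/13; row 2 (x2): (29/4)/(3/4) = 29/3.
Minimum ratio 47/13 is in the s1 row, so s1 leaves.

s1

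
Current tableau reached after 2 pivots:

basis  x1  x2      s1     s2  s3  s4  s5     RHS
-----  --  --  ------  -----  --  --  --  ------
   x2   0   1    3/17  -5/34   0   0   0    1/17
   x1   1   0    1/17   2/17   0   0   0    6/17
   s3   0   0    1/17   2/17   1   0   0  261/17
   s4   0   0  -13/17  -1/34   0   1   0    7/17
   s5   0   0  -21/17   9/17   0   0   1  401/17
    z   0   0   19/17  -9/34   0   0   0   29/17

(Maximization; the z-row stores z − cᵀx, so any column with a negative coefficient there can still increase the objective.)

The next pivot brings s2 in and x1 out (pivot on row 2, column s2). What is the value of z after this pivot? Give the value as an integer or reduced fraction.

5/2

Minimum ratio for s2: (6/17)/(2/17) = 3.
z changes by −(z-row coeff of s2)·ratio = −(-9/34)·3 = 27/34.
New z = 29/17 + (27/34) = 5/2.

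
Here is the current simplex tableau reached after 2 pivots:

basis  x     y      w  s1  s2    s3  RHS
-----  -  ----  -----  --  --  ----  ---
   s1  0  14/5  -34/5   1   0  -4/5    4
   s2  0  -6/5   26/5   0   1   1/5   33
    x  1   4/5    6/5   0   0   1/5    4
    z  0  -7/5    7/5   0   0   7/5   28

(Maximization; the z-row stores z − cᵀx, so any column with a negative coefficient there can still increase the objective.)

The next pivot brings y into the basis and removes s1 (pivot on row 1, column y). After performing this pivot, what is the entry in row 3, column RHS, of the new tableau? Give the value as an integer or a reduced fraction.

Pivot element is row 1, column y: 14/5.
Normalize row 1: new (row 1, RHS) = 4/(14/5) = 10/7.
row 3 ← row 3 − (4/5)·(new row 1): 4 − (4/5)·(10/7) = 20/7.

20/7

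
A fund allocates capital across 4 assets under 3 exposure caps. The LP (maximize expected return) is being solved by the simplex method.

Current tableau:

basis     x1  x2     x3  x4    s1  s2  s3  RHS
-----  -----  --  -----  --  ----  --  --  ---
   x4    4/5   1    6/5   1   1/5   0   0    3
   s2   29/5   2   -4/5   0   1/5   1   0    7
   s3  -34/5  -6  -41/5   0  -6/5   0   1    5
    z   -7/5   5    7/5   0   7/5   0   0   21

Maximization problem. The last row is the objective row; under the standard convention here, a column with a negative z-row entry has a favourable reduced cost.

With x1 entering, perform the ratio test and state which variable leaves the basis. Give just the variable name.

s2

Ratios: row 1 (x4): 3/(4/5) = 15/4; row 2 (s2): 7/(29/5) = 35/29; row 3 (s3): entry -34/5 ≤ 0, skip.
Minimum ratio 35/29 is in the s2 row, so s2 leaves.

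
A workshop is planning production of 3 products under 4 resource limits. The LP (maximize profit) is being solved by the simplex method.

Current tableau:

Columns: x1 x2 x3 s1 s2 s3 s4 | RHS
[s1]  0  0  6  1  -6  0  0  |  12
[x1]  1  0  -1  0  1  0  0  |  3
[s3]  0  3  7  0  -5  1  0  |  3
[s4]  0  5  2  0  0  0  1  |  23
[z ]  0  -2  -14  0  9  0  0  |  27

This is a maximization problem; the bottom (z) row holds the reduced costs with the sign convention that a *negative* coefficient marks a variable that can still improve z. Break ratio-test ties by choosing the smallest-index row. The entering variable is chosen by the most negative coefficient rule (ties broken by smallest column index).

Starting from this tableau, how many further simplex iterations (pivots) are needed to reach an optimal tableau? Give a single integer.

2

pivot: x3 in, s3 out → z = 33
pivot: s2 in, x1 out → z = 45
No improving column remains; optimal.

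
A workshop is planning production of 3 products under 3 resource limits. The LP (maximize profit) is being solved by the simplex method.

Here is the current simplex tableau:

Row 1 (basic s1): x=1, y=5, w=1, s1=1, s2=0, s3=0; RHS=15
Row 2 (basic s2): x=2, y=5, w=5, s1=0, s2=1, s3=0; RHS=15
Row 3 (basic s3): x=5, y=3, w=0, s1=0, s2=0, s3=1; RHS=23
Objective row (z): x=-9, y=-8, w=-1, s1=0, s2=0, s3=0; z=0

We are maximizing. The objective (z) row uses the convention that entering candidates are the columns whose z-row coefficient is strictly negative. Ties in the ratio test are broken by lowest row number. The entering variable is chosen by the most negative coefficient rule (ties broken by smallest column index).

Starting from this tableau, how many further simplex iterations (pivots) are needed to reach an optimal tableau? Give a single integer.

2

pivot: x in, s3 out → z = 207/5
pivot: y in, s2 out → z = 862/19
No improving column remains; optimal.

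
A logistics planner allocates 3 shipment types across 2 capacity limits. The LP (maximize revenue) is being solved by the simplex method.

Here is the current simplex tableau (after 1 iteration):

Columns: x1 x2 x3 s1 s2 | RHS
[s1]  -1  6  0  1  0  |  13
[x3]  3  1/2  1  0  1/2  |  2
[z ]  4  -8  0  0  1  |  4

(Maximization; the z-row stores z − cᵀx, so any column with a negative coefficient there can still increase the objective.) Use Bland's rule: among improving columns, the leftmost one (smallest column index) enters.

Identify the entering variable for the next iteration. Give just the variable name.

x2

Objective-row coefficients: x1: 4, x2: -8, x3: 0, s1: 0, s2: 1.
Improving columns: x2. Bland's rule picks the smallest column index → x2.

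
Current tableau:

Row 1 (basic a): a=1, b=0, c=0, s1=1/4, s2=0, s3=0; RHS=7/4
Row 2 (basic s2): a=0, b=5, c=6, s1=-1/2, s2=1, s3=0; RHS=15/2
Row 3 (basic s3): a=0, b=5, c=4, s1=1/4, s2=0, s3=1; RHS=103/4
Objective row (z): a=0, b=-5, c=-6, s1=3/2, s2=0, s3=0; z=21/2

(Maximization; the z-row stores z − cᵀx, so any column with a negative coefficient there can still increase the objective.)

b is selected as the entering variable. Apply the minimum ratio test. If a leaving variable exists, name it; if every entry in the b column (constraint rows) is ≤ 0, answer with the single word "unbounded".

s2

Ratios: row 1 (a): entry 0 ≤ 0, skip; row 2 (s2): (15/2)/5 = 3/2; row 3 (s3): (103/4)/5 = 103/20.
Minimum ratio is in the s2 row, so s2 leaves.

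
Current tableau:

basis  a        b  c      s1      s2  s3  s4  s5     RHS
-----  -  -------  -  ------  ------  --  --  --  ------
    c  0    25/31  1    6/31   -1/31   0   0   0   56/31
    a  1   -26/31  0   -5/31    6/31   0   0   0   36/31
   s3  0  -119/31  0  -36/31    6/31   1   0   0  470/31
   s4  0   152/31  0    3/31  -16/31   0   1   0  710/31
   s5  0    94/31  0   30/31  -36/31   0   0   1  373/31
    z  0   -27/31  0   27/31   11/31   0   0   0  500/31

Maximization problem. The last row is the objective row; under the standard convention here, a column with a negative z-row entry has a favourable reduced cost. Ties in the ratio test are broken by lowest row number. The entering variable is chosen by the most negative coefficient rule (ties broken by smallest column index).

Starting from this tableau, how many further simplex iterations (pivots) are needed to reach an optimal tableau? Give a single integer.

1

pivot: b in, c out → z = 452/25
No improving column remains; optimal.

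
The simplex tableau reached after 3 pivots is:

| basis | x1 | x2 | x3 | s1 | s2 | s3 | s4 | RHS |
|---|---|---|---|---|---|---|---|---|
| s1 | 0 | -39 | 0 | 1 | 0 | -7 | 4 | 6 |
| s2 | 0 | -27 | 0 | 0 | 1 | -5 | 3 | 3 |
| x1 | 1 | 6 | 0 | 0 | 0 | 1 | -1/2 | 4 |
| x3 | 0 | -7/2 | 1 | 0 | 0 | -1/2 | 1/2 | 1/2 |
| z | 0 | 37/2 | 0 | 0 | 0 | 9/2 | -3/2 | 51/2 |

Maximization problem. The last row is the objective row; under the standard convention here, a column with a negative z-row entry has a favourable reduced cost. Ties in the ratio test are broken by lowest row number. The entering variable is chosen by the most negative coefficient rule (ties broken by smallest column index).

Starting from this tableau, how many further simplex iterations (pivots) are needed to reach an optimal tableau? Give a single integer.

1

pivot: s4 in, s2 out → z = 27
No improving column remains; optimal.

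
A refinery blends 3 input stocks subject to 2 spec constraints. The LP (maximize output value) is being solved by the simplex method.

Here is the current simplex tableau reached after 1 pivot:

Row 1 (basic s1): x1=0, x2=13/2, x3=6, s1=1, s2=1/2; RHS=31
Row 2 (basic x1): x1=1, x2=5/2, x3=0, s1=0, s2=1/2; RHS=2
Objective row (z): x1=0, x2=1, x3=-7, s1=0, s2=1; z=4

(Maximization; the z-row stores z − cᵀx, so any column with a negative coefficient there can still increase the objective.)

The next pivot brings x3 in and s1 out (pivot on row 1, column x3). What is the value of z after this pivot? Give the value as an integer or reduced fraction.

241/6

Minimum ratio for x3: 31/6 = 31/6.
z changes by −(z-row coeff of x3)·ratio = −(-7)·(31/6) = 217/6.
New z = 4 + (217/6) = 241/6.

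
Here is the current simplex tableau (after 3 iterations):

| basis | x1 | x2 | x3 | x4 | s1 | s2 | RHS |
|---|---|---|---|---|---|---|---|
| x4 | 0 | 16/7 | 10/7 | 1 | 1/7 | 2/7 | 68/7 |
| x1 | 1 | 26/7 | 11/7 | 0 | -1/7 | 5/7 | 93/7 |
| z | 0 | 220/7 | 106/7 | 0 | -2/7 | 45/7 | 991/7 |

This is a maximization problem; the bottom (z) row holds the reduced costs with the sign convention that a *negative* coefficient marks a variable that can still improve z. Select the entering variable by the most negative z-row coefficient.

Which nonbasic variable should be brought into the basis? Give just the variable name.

s1

Objective-row coefficients: x1: 0, x2: 220/7, x3: 106/7, x4: 0, s1: -2/7, s2: 45/7.
The most negative is -2/7 in column s1, so s1 enters.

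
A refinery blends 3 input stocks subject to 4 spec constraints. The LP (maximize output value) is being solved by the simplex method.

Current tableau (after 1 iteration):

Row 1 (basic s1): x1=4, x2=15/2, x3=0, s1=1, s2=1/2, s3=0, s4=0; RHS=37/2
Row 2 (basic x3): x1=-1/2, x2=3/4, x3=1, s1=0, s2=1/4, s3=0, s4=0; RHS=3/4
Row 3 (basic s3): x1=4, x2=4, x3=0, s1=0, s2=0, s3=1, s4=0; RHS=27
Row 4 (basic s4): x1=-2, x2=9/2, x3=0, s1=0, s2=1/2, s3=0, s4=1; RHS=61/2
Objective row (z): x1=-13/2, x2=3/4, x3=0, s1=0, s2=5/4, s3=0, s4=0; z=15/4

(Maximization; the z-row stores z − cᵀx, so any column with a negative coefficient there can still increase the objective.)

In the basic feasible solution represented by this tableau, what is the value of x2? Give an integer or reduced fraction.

0

x2 is nonbasic (not in the basis column), so its value in the current BFS is 0.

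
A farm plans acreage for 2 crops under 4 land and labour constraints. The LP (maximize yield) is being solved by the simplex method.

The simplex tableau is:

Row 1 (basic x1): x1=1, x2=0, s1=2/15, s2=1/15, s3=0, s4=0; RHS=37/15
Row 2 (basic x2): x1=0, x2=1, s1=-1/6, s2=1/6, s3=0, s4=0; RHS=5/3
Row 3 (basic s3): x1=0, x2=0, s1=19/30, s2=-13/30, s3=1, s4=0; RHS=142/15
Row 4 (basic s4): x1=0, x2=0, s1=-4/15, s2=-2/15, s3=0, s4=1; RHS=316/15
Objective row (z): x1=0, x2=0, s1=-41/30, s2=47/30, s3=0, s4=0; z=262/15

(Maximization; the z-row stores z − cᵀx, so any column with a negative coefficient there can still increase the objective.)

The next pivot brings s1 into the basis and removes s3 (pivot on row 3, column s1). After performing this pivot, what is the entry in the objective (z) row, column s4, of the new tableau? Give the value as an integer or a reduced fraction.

0

Pivot element is row 3, column s1: 19/30.
Normalize row 3: new (row 3, s4) = 0/(19/30) = 0.
z-row ← z-row − (-41/30)·(new row 3): 0 − (-41/30)·0 = 0.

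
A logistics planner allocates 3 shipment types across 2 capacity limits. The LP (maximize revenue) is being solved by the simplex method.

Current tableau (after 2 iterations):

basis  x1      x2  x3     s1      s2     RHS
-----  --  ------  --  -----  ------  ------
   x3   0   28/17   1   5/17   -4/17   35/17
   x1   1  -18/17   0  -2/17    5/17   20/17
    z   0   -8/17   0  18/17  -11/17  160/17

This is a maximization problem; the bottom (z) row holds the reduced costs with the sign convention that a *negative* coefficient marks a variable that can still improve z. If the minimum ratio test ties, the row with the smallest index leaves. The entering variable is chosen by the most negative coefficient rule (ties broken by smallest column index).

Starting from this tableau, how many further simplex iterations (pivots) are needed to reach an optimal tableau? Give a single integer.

2

pivot: s2 in, x1 out → z = 12
pivot: x2 in, x3 out → z = 45/2
No improving column remains; optimal.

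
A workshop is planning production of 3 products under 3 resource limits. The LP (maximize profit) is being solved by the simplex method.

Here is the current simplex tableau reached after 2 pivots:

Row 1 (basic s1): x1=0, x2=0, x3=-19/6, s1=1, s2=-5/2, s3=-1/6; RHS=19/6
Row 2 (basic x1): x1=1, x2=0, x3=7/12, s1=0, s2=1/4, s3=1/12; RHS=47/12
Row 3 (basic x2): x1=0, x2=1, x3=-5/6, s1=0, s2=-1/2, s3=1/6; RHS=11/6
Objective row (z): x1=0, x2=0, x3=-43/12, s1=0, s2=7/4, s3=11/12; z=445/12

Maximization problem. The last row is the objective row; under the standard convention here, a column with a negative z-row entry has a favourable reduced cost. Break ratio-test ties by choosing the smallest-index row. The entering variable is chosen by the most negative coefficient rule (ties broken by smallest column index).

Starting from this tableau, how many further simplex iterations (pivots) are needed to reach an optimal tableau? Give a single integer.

pivot: x3 in, x1 out → z = 428/7
No improving column remains; optimal.

1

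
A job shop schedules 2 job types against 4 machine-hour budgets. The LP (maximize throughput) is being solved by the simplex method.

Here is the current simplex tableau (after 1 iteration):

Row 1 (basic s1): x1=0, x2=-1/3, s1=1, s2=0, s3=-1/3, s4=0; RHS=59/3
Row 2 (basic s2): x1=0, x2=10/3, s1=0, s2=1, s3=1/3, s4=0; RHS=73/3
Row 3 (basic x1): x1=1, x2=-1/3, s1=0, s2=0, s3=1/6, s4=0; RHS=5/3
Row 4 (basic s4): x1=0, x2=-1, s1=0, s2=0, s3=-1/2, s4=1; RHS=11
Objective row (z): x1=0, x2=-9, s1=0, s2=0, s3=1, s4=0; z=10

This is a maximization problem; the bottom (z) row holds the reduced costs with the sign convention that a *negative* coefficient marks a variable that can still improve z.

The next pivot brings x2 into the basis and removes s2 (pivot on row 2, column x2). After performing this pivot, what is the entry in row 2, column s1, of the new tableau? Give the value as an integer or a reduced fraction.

Pivot element is row 2, column x2: 10/3.
Normalize row 2: new (row 2, s1) = 0/(10/3) = 0.
Row 2 is the pivot row, so the entry is 0.

0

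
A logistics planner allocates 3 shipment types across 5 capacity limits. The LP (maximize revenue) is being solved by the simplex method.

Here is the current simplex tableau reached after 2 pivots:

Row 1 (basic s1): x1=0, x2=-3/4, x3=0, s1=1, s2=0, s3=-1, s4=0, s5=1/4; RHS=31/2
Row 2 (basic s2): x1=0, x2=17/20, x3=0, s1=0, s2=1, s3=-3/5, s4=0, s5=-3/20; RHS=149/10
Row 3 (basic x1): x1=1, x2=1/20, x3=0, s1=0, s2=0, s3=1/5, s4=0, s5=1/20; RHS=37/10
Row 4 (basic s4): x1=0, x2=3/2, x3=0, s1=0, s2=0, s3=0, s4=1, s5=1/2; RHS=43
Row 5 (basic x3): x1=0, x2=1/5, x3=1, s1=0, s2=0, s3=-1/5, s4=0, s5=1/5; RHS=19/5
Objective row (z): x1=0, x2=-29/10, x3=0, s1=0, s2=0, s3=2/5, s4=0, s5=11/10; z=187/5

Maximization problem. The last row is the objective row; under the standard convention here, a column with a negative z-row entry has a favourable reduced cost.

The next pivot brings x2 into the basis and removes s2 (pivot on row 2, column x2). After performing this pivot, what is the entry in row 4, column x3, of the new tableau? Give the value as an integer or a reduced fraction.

Pivot element is row 2, column x2: 17/20.
Normalize row 2: new (row 2, x3) = 0/(17/20) = 0.
row 4 ← row 4 − (3/2)·(new row 2): 0 − (3/2)·0 = 0.

0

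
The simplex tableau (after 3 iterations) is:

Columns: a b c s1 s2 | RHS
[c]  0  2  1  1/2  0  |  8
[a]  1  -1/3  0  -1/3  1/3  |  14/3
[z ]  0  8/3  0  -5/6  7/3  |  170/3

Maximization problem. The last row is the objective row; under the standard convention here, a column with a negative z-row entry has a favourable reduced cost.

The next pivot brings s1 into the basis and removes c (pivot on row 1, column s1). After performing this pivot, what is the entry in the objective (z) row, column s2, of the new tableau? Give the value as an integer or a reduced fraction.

Pivot element is row 1, column s1: 1/2.
Normalize row 1: new (row 1, s2) = 0/(1/2) = 0.
z-row ← z-row − (-5/6)·(new row 1): 7/3 − (-5/6)·0 = 7/3.

7/3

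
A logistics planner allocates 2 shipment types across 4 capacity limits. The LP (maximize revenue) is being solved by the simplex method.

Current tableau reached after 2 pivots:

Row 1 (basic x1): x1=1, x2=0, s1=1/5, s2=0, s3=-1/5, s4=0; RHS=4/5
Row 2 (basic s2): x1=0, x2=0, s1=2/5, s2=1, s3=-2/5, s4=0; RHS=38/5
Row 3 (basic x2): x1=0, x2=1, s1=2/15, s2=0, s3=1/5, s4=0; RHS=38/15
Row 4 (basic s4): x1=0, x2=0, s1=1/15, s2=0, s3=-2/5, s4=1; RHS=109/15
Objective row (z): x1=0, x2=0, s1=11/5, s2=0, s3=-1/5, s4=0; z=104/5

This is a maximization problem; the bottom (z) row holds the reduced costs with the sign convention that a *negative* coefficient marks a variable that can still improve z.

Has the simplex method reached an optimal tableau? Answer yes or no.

Column s3 has objective-row coefficient -1/5, which is negative; an improving pivot exists, so not yet optimal.

no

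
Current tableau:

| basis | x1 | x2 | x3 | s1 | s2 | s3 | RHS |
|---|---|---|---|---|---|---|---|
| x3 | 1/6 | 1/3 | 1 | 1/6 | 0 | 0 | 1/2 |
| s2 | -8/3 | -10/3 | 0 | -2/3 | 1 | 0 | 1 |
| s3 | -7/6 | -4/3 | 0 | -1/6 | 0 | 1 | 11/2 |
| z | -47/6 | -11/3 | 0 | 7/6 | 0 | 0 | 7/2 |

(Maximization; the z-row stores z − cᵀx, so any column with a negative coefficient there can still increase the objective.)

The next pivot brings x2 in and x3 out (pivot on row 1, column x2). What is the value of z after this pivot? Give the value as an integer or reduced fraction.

9

Minimum ratio for x2: (1/2)/(1/3) = 3/2.
z changes by −(z-row coeff of x2)·ratio = −(-11/3)·(3/2) = 11/2.
New z = 7/2 + (11/2) = 9.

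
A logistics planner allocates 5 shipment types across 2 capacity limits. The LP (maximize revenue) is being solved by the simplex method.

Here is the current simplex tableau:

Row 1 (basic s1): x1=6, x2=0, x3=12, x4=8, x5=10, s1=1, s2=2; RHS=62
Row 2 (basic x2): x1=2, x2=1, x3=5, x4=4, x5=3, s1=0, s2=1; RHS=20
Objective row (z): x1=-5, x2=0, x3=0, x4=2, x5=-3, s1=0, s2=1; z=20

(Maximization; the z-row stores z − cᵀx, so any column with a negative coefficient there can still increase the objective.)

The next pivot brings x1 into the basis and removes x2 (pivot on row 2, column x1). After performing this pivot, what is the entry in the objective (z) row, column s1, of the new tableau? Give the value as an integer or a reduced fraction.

Pivot element is row 2, column x1: 2.
Normalize row 2: new (row 2, s1) = 0/2 = 0.
z-row ← z-row − (-5)·(new row 2): 0 − (-5)·0 = 0.

0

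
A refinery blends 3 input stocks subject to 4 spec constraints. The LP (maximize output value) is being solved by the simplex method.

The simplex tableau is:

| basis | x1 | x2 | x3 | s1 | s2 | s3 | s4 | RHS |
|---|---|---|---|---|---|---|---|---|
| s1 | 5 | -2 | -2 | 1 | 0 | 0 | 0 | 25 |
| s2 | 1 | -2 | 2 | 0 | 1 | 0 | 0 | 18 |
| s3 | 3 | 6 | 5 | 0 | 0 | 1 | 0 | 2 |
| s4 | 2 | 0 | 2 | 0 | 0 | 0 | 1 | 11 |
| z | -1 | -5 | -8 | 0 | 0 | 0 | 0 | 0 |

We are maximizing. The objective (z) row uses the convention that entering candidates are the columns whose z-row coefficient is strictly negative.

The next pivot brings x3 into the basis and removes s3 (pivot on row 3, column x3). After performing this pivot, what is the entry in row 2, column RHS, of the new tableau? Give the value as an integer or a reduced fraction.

Pivot element is row 3, column x3: 5.
Normalize row 3: new (row 3, RHS) = 2/5 = 2/5.
row 2 ← row 2 − 2·(new row 3): 18 − 2·(2/5) = 86/5.

86/5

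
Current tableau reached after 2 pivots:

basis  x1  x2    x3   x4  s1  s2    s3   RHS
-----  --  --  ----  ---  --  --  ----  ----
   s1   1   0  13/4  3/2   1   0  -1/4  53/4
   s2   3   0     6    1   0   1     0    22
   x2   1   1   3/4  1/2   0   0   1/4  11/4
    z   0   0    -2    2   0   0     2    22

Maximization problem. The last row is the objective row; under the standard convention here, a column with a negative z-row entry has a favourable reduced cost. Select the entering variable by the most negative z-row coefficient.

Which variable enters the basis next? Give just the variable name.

x3

Objective-row coefficients: x1: 0, x2: 0, x3: -2, x4: 2, s1: 0, s2: 0, s3: 2.
The most negative is -2 in column x3, so x3 enters.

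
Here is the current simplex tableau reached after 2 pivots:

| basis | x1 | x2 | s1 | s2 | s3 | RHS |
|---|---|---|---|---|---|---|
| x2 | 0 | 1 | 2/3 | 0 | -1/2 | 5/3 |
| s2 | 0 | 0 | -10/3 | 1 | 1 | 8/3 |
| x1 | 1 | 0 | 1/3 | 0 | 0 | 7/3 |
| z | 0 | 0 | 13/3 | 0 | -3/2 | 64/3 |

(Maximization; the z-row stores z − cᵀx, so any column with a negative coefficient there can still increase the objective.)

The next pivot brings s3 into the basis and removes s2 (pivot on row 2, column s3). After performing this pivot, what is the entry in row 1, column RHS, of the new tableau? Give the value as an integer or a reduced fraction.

3

Pivot element is row 2, column s3: 1.
Normalize row 2: new (row 2, RHS) = (8/3)/1 = 8/3.
row 1 ← row 1 − (-1/2)·(new row 2): 5/3 − (-1/2)·(8/3) = 3.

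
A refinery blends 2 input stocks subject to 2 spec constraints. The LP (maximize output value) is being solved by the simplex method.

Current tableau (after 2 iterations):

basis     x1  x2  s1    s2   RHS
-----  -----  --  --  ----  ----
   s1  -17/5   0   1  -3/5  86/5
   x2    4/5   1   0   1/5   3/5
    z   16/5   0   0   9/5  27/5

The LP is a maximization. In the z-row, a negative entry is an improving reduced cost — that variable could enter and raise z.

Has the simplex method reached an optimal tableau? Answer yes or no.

yes

No objective-row coefficient is strictly negative, so no entering variable exists; the tableau is optimal.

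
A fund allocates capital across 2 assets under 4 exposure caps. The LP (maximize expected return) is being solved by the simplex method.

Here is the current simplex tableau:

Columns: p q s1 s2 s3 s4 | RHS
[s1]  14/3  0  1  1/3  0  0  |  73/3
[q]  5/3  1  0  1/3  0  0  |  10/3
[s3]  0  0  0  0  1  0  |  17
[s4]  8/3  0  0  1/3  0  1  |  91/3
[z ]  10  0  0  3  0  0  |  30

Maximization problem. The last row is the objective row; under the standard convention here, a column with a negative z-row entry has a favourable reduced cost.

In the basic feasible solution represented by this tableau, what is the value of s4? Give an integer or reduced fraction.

s4 is basic (row 4); its value is the RHS of that row: 91/3.

91/3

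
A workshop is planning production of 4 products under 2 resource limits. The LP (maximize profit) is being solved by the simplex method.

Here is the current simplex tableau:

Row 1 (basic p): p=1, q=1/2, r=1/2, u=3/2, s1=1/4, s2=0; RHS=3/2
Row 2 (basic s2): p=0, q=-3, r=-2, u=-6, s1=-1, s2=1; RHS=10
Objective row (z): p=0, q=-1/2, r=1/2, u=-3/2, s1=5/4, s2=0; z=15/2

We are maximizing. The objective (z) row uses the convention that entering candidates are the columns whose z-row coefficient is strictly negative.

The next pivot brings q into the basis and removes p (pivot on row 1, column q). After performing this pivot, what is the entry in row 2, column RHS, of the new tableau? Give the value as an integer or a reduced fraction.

Pivot element is row 1, column q: 1/2.
Normalize row 1: new (row 1, RHS) = (3/2)/(1/2) = 3.
row 2 ← row 2 − (-3)·(new row 1): 10 − (-3)·3 = 19.

19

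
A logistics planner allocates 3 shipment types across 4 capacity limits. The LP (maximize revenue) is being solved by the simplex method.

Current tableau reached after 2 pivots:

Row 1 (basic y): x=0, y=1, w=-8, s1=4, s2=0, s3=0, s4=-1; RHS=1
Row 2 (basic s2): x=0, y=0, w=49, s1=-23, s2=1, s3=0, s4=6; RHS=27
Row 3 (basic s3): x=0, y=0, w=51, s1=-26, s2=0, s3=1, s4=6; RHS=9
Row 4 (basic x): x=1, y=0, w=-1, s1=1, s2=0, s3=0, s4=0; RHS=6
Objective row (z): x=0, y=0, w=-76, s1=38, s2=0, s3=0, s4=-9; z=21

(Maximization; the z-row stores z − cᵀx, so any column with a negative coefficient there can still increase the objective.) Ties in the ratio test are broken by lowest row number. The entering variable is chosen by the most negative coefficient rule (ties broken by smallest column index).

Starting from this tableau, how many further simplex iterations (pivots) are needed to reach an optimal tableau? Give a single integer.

pivot: w in, s3 out → z = 585/17
pivot: s1 in, s2 out → z = 4173/101
No improving column remains; optimal.

2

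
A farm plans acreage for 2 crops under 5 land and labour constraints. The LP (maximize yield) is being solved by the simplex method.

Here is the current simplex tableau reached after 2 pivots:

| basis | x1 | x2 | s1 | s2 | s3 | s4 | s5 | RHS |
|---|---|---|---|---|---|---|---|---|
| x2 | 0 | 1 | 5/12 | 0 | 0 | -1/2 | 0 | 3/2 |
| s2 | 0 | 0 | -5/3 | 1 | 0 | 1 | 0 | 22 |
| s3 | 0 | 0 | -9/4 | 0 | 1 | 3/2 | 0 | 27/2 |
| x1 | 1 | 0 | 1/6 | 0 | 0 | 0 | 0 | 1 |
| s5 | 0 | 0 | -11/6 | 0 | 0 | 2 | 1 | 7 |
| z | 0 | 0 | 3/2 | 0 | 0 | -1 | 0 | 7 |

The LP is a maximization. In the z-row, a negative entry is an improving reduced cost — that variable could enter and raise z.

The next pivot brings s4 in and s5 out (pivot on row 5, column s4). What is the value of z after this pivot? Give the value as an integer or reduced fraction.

21/2

Minimum ratio for s4: 7/2 = 7/2.
z changes by −(z-row coeff of s4)·ratio = −(-1)·(7/2) = 7/2.
New z = 7 + (7/2) = 21/2.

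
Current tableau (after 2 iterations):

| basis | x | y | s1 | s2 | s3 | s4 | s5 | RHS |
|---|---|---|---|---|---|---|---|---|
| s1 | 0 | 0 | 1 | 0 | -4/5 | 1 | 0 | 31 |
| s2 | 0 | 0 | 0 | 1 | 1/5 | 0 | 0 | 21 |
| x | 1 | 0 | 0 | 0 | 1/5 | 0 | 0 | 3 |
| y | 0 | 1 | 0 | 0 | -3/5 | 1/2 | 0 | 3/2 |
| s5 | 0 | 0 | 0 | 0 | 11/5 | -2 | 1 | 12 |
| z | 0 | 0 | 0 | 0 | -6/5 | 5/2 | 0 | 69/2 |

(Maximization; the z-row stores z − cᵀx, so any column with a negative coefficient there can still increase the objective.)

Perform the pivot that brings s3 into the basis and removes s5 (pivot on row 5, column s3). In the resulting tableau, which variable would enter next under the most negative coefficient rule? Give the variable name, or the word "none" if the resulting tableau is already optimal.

none

Pivot element 11/5. New z-row = old z-row − (-6/5)·(row 5/(11/5)).
Updated z-row coefficients: x: 0, y: 0, s1: 0, s2: 0, s3: 0, s4: 31/22, s5: 6/11.
No coefficient is strictly negative; the tableau after this pivot is optimal.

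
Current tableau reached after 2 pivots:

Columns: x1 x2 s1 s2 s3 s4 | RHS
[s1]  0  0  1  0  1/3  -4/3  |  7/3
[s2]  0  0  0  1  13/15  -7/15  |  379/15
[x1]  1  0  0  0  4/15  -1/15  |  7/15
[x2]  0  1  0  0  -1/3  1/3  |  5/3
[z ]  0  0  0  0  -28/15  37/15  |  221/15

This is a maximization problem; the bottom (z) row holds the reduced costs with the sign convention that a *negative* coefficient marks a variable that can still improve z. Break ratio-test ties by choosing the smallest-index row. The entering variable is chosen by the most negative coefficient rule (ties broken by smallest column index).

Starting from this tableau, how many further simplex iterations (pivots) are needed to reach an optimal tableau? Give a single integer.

1

pivot: s3 in, x1 out → z = 18
No improving column remains; optimal.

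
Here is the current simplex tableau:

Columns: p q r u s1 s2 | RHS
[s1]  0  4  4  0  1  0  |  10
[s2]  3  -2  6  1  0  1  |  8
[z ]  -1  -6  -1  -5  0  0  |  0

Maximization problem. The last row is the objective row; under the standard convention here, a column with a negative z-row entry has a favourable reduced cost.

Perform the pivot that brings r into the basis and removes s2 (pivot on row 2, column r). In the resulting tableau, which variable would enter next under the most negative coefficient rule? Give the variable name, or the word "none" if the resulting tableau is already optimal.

Pivot element 6. New z-row = old z-row − (-1)·(row 2/6).
Updated z-row coefficients: p: -1/2, q: -19/3, r: 0, u: -29/6, s1: 0, s2: 1/6.
The most negative is -19/3 in column q, so q would enter next.

q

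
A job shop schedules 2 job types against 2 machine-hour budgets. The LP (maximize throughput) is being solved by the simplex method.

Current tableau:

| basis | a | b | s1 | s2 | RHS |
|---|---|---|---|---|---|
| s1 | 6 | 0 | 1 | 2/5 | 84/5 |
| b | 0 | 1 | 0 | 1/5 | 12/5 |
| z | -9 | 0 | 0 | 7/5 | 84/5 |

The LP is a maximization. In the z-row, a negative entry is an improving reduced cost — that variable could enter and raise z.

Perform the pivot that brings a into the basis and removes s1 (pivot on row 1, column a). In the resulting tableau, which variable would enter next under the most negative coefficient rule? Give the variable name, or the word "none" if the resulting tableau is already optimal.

Pivot element 6. New z-row = old z-row − (-9)·(row 1/6).
Updated z-row coefficients: a: 0, b: 0, s1: 3/2, s2: 2.
No coefficient is strictly negative; the tableau after this pivot is optimal.

none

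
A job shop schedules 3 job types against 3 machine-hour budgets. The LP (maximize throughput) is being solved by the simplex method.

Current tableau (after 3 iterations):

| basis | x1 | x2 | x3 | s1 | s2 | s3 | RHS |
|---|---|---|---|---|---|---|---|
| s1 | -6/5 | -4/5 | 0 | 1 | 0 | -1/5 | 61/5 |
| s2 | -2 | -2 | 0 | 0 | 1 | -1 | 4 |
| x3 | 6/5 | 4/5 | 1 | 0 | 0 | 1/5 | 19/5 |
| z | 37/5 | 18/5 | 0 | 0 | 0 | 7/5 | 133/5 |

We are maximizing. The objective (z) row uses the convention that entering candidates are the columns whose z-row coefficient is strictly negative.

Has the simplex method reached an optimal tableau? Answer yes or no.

yes

No objective-row coefficient is strictly negative, so no entering variable exists; the tableau is optimal.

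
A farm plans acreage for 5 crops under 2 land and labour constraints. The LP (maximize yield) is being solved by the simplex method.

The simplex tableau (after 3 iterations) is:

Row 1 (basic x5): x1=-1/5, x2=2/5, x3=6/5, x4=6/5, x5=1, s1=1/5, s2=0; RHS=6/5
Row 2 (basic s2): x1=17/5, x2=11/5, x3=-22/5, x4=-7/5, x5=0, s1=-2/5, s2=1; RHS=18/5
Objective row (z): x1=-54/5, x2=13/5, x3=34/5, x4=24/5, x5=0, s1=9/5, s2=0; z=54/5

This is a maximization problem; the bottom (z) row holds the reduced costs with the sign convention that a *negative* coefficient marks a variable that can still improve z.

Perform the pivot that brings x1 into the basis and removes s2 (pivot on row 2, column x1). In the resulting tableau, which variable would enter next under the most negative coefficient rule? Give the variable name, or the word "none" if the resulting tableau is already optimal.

Pivot element 17/5. New z-row = old z-row − (-54/5)·(row 2/(17/5)).
Updated z-row coefficients: x1: 0, x2: 163/17, x3: -122/17, x4: 6/17, x5: 0, s1: 9/17, s2: 54/17.
The most negative is -122/17 in column x3, so x3 would enter next.

x3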